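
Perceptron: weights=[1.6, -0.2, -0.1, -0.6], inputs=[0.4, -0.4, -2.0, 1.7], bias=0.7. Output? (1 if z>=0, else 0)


z = w . x + b
= 1.6*0.4 + -0.2*-0.4 + -0.1*-2.0 + -0.6*1.7 + 0.7
= 0.64 + 0.08 + 0.2 + -1.02 + 0.7
= -0.1 + 0.7
= 0.6
Since z = 0.6 >= 0, output = 1

1


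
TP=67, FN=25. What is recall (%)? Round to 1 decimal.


Recall = TP / (TP + FN) * 100
= 67 / (67 + 25)
= 67 / 92
= 0.7283
= 72.8%

72.8


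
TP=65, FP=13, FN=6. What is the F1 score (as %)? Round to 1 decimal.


Precision = TP / (TP + FP) = 65 / 78 = 0.8333
Recall = TP / (TP + FN) = 65 / 71 = 0.9155
F1 = 2 * P * R / (P + R)
= 2 * 0.8333 * 0.9155 / (0.8333 + 0.9155)
= 1.5258 / 1.7488
= 0.8725
As percentage: 87.2%

87.2


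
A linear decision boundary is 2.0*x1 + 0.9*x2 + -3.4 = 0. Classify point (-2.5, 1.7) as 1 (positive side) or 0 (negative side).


Compute 2.0 * -2.5 + 0.9 * 1.7 + -3.4
= -5.0 + 1.53 + -3.4
= -6.87
Since -6.87 < 0, the point is on the negative side.

0


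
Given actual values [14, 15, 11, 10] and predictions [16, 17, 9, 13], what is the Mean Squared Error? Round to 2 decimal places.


Differences: [-2, -2, 2, -3]
Squared errors: [4, 4, 4, 9]
Sum of squared errors = 21
MSE = 21 / 4 = 5.25

5.25


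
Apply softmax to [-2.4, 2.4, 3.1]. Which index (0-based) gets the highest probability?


Softmax is a monotonic transformation, so it preserves the argmax.
We need to find the index of the maximum logit.
Index 0: -2.4
Index 1: 2.4
Index 2: 3.1
Maximum logit = 3.1 at index 2

2


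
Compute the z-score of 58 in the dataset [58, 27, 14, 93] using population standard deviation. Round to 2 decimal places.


Mean = (58 + 27 + 14 + 93) / 4 = 48.0
Variance = sum((x_i - mean)^2) / n = 930.5
Std = sqrt(930.5) = 30.5041
Z = (x - mean) / std
= (58 - 48.0) / 30.5041
= 10.0 / 30.5041
= 0.33

0.33


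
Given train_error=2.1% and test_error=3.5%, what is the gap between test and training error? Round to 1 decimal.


Generalization gap = test_error - train_error
= 3.5 - 2.1
= 1.4%
A small gap suggests good generalization.

1.4


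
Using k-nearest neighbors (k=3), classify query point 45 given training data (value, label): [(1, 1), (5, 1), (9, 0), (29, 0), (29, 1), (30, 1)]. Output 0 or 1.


Distances from query 45:
Point 30 (class 1): distance = 15
Point 29 (class 0): distance = 16
Point 29 (class 1): distance = 16
K=3 nearest neighbors: classes = [1, 0, 1]
Votes for class 1: 2 / 3
Majority vote => class 1

1


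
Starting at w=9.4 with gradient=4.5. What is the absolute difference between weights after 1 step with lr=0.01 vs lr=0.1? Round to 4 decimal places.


With lr=0.01: w_new = 9.4 - 0.01 * 4.5 = 9.355
With lr=0.1: w_new = 9.4 - 0.1 * 4.5 = 8.95
Absolute difference = |9.355 - 8.95|
= 0.4050

0.4050


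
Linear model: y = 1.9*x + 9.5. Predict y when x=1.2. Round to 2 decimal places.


y = 1.9 * 1.2 + (9.5)
= 2.28 + (9.5)
= 11.78

11.78


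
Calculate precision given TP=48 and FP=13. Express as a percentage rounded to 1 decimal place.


Precision = TP / (TP + FP) * 100
= 48 / (48 + 13)
= 48 / 61
= 0.7869
= 78.7%

78.7


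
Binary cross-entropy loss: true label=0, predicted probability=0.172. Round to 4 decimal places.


For y=0: Loss = -log(1-p)
= -log(1 - 0.172)
= -log(0.828)
= -(-0.1887)
= 0.1887

0.1887


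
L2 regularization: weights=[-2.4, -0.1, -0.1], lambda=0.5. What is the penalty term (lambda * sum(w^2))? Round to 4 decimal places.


Squaring each weight:
(-2.4)^2 = 5.76
(-0.1)^2 = 0.01
(-0.1)^2 = 0.01
Sum of squares = 5.78
Penalty = 0.5 * 5.78 = 2.8900

2.8900


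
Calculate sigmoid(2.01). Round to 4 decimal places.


sigmoid(z) = 1 / (1 + exp(-z))
exp(-(2.01)) = exp(-2.01) = 0.134
1 + 0.134 = 1.134
1 / 1.134 = 0.8818

0.8818


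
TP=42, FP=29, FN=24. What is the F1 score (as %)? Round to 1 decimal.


Precision = TP / (TP + FP) = 42 / 71 = 0.5915
Recall = TP / (TP + FN) = 42 / 66 = 0.6364
F1 = 2 * P * R / (P + R)
= 2 * 0.5915 * 0.6364 / (0.5915 + 0.6364)
= 0.7529 / 1.2279
= 0.6131
As percentage: 61.3%

61.3


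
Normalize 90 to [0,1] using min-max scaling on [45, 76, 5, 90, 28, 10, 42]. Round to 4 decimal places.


Min = 5, Max = 90
Range = 90 - 5 = 85
Scaled = (x - min) / (max - min)
= (90 - 5) / 85
= 85 / 85
= 1.0000

1.0000


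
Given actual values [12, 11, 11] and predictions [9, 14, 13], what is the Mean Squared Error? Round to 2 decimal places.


Differences: [3, -3, -2]
Squared errors: [9, 9, 4]
Sum of squared errors = 22
MSE = 22 / 3 = 7.33

7.33


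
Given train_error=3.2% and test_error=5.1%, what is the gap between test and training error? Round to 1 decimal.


Generalization gap = test_error - train_error
= 5.1 - 3.2
= 1.9%
A small gap suggests good generalization.

1.9


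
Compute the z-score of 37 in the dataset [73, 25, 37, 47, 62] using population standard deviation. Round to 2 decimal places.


Mean = (73 + 25 + 37 + 47 + 62) / 5 = 48.8
Variance = sum((x_i - mean)^2) / n = 293.76
Std = sqrt(293.76) = 17.1394
Z = (x - mean) / std
= (37 - 48.8) / 17.1394
= -11.8 / 17.1394
= -0.69

-0.69


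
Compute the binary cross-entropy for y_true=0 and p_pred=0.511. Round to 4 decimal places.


For y=0: Loss = -log(1-p)
= -log(1 - 0.511)
= -log(0.489)
= -(-0.7154)
= 0.7154

0.7154


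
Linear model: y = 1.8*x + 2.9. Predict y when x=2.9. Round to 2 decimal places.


y = 1.8 * 2.9 + (2.9)
= 5.22 + (2.9)
= 8.12

8.12


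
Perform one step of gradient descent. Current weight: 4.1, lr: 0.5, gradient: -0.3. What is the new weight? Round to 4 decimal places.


w_new = w_old - lr * gradient
= 4.1 - 0.5 * -0.3
= 4.1 - (-0.15)
= 4.2500

4.2500


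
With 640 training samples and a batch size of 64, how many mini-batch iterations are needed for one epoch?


Iterations per epoch = dataset_size / batch_size
= 640 / 64
= 10

10


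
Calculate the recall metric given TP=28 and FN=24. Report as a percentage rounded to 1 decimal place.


Recall = TP / (TP + FN) * 100
= 28 / (28 + 24)
= 28 / 52
= 0.5385
= 53.8%

53.8


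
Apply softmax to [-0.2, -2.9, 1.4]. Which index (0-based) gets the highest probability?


Softmax is a monotonic transformation, so it preserves the argmax.
We need to find the index of the maximum logit.
Index 0: -0.2
Index 1: -2.9
Index 2: 1.4
Maximum logit = 1.4 at index 2

2


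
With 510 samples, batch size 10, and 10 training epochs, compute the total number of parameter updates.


Iterations per epoch = 510 / 10 = 51
Total updates = iterations_per_epoch * epochs
= 51 * 10
= 510

510


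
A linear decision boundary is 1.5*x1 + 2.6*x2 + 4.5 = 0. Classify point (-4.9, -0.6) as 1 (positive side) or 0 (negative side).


Compute 1.5 * -4.9 + 2.6 * -0.6 + 4.5
= -7.35 + -1.56 + 4.5
= -4.41
Since -4.41 < 0, the point is on the negative side.

0


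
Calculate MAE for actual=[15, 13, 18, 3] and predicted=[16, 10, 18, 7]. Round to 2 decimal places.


Absolute errors: [1, 3, 0, 4]
Sum of absolute errors = 8
MAE = 8 / 4 = 2.00

2.00


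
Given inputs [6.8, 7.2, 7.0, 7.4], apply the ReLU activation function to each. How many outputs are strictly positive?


ReLU(x) = max(0, x) for each element:
ReLU(6.8) = 6.8
ReLU(7.2) = 7.2
ReLU(7.0) = 7.0
ReLU(7.4) = 7.4
Active neurons (>0): 4

4


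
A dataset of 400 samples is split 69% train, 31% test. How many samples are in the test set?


Train samples = 400 * 69% = 276
Test samples = 400 - 276
= 124

124


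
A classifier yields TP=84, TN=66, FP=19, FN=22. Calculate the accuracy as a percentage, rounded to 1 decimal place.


Accuracy = (TP + TN) / (TP + TN + FP + FN) * 100
= (84 + 66) / (84 + 66 + 19 + 22)
= 150 / 191
= 0.7853
= 78.5%

78.5


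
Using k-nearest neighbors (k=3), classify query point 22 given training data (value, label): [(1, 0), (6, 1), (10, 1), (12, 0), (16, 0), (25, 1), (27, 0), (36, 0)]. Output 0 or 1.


Distances from query 22:
Point 25 (class 1): distance = 3
Point 27 (class 0): distance = 5
Point 16 (class 0): distance = 6
K=3 nearest neighbors: classes = [1, 0, 0]
Votes for class 1: 1 / 3
Majority vote => class 0

0


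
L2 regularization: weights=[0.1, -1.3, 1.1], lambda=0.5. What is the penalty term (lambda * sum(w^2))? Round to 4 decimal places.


Squaring each weight:
0.1^2 = 0.01
(-1.3)^2 = 1.69
1.1^2 = 1.21
Sum of squares = 2.91
Penalty = 0.5 * 2.91 = 1.4550

1.4550


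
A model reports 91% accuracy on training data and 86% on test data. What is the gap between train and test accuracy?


Gap = train_accuracy - test_accuracy
= 91 - 86
= 5%
This moderate gap may indicate mild overfitting.

5


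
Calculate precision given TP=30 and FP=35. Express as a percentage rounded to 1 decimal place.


Precision = TP / (TP + FP) * 100
= 30 / (30 + 35)
= 30 / 65
= 0.4615
= 46.2%

46.2


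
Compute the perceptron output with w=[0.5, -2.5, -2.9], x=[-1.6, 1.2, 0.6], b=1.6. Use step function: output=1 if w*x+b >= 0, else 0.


z = w . x + b
= 0.5*-1.6 + -2.5*1.2 + -2.9*0.6 + 1.6
= -0.8 + -3.0 + -1.74 + 1.6
= -5.54 + 1.6
= -3.94
Since z = -3.94 < 0, output = 0

0


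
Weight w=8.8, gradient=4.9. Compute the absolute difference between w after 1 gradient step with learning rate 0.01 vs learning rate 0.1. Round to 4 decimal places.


With lr=0.01: w_new = 8.8 - 0.01 * 4.9 = 8.751
With lr=0.1: w_new = 8.8 - 0.1 * 4.9 = 8.31
Absolute difference = |8.751 - 8.31|
= 0.4410

0.4410


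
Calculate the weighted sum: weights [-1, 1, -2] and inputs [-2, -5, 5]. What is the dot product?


Element-wise products:
-1 * -2 = 2
1 * -5 = -5
-2 * 5 = -10
Sum = 2 + -5 + -10
= -13

-13


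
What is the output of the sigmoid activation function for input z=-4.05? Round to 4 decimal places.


sigmoid(z) = 1 / (1 + exp(-z))
exp(-(-4.05)) = exp(4.05) = 57.3975
1 + 57.3975 = 58.3975
1 / 58.3975 = 0.0171

0.0171


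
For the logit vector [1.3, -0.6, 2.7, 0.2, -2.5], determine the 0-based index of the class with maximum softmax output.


Softmax is a monotonic transformation, so it preserves the argmax.
We need to find the index of the maximum logit.
Index 0: 1.3
Index 1: -0.6
Index 2: 2.7
Index 3: 0.2
Index 4: -2.5
Maximum logit = 2.7 at index 2

2


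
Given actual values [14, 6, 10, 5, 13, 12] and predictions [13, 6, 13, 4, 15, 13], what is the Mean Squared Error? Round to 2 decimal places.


Differences: [1, 0, -3, 1, -2, -1]
Squared errors: [1, 0, 9, 1, 4, 1]
Sum of squared errors = 16
MSE = 16 / 6 = 2.67

2.67


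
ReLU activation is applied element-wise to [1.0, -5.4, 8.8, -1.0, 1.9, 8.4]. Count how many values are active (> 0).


ReLU(x) = max(0, x) for each element:
ReLU(1.0) = 1.0
ReLU(-5.4) = 0
ReLU(8.8) = 8.8
ReLU(-1.0) = 0
ReLU(1.9) = 1.9
ReLU(8.4) = 8.4
Active neurons (>0): 4

4


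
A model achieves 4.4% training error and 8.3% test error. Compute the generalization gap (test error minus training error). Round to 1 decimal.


Generalization gap = test_error - train_error
= 8.3 - 4.4
= 3.9%
A moderate gap.

3.9


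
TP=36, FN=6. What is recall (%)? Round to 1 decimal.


Recall = TP / (TP + FN) * 100
= 36 / (36 + 6)
= 36 / 42
= 0.8571
= 85.7%

85.7


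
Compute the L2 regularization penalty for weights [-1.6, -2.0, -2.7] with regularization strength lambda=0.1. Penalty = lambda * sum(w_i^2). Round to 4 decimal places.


Squaring each weight:
(-1.6)^2 = 2.56
(-2.0)^2 = 4.0
(-2.7)^2 = 7.29
Sum of squares = 13.85
Penalty = 0.1 * 13.85 = 1.3850

1.3850


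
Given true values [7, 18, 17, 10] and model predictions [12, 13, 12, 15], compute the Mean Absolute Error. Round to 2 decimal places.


Absolute errors: [5, 5, 5, 5]
Sum of absolute errors = 20
MAE = 20 / 4 = 5.00

5.00


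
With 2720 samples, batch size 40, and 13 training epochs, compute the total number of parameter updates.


Iterations per epoch = 2720 / 40 = 68
Total updates = iterations_per_epoch * epochs
= 68 * 13
= 884

884


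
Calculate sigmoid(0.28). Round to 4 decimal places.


sigmoid(z) = 1 / (1 + exp(-z))
exp(-(0.28)) = exp(-0.28) = 0.7558
1 + 0.7558 = 1.7558
1 / 1.7558 = 0.5695

0.5695


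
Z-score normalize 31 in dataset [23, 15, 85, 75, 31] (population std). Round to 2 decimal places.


Mean = (23 + 15 + 85 + 75 + 31) / 5 = 45.8
Variance = sum((x_i - mean)^2) / n = 815.36
Std = sqrt(815.36) = 28.5545
Z = (x - mean) / std
= (31 - 45.8) / 28.5545
= -14.8 / 28.5545
= -0.52

-0.52


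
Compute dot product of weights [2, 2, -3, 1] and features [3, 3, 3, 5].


Element-wise products:
2 * 3 = 6
2 * 3 = 6
-3 * 3 = -9
1 * 5 = 5
Sum = 6 + 6 + -9 + 5
= 8

8


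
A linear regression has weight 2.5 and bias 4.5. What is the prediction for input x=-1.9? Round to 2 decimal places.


y = 2.5 * -1.9 + (4.5)
= -4.75 + (4.5)
= -0.25

-0.25


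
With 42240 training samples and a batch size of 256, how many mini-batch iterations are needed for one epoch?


Iterations per epoch = dataset_size / batch_size
= 42240 / 256
= 165

165


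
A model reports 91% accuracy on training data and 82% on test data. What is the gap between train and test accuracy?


Gap = train_accuracy - test_accuracy
= 91 - 82
= 9%
This moderate gap may indicate mild overfitting.

9


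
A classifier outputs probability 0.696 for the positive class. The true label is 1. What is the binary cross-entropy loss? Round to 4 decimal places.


For y=1: Loss = -log(p)
= -log(0.696)
= -(-0.3624)
= 0.3624

0.3624


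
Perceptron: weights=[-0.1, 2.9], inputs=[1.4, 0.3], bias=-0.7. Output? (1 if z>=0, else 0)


z = w . x + b
= -0.1*1.4 + 2.9*0.3 + -0.7
= -0.14 + 0.87 + -0.7
= 0.73 + -0.7
= 0.03
Since z = 0.03 >= 0, output = 1

1


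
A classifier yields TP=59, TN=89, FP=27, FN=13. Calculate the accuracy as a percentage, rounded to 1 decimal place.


Accuracy = (TP + TN) / (TP + TN + FP + FN) * 100
= (59 + 89) / (59 + 89 + 27 + 13)
= 148 / 188
= 0.7872
= 78.7%

78.7


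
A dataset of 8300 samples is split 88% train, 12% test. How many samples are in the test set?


Train samples = 8300 * 88% = 7304
Test samples = 8300 - 7304
= 996

996


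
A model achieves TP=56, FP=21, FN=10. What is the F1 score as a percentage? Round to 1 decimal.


Precision = TP / (TP + FP) = 56 / 77 = 0.7273
Recall = TP / (TP + FN) = 56 / 66 = 0.8485
F1 = 2 * P * R / (P + R)
= 2 * 0.7273 * 0.8485 / (0.7273 + 0.8485)
= 1.2342 / 1.5758
= 0.7832
As percentage: 78.3%

78.3


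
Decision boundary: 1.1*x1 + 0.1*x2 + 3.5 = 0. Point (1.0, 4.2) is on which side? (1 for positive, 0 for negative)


Compute 1.1 * 1.0 + 0.1 * 4.2 + 3.5
= 1.1 + 0.42 + 3.5
= 5.02
Since 5.02 >= 0, the point is on the positive side.

1


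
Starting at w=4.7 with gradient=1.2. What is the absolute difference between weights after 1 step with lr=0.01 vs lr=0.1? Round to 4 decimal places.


With lr=0.01: w_new = 4.7 - 0.01 * 1.2 = 4.688
With lr=0.1: w_new = 4.7 - 0.1 * 1.2 = 4.58
Absolute difference = |4.688 - 4.58|
= 0.1080

0.1080


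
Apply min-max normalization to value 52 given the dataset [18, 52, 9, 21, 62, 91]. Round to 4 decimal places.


Min = 9, Max = 91
Range = 91 - 9 = 82
Scaled = (x - min) / (max - min)
= (52 - 9) / 82
= 43 / 82
= 0.5244

0.5244


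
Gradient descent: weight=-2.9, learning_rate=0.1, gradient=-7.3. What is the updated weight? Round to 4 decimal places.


w_new = w_old - lr * gradient
= -2.9 - 0.1 * -7.3
= -2.9 - (-0.73)
= -2.1700

-2.1700


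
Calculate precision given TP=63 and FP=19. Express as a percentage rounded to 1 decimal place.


Precision = TP / (TP + FP) * 100
= 63 / (63 + 19)
= 63 / 82
= 0.7683
= 76.8%

76.8


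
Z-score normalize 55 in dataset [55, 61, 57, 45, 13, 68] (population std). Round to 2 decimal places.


Mean = (55 + 61 + 57 + 45 + 13 + 68) / 6 = 49.8333
Variance = sum((x_i - mean)^2) / n = 318.8056
Std = sqrt(318.8056) = 17.8551
Z = (x - mean) / std
= (55 - 49.8333) / 17.8551
= 5.1667 / 17.8551
= 0.29

0.29


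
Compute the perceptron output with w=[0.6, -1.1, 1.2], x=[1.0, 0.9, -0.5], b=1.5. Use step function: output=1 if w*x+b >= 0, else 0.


z = w . x + b
= 0.6*1.0 + -1.1*0.9 + 1.2*-0.5 + 1.5
= 0.6 + -0.99 + -0.6 + 1.5
= -0.99 + 1.5
= 0.51
Since z = 0.51 >= 0, output = 1

1


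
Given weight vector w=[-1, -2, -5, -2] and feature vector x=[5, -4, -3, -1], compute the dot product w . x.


Element-wise products:
-1 * 5 = -5
-2 * -4 = 8
-5 * -3 = 15
-2 * -1 = 2
Sum = -5 + 8 + 15 + 2
= 20

20


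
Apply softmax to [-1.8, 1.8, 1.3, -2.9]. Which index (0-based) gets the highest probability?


Softmax is a monotonic transformation, so it preserves the argmax.
We need to find the index of the maximum logit.
Index 0: -1.8
Index 1: 1.8
Index 2: 1.3
Index 3: -2.9
Maximum logit = 1.8 at index 1

1


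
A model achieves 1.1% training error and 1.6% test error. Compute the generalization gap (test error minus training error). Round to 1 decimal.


Generalization gap = test_error - train_error
= 1.6 - 1.1
= 0.5%
A small gap suggests good generalization.

0.5


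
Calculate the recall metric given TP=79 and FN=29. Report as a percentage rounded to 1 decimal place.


Recall = TP / (TP + FN) * 100
= 79 / (79 + 29)
= 79 / 108
= 0.7315
= 73.1%

73.1


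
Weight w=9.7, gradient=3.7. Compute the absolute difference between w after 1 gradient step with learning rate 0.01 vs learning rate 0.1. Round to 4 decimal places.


With lr=0.01: w_new = 9.7 - 0.01 * 3.7 = 9.663
With lr=0.1: w_new = 9.7 - 0.1 * 3.7 = 9.33
Absolute difference = |9.663 - 9.33|
= 0.3330

0.3330


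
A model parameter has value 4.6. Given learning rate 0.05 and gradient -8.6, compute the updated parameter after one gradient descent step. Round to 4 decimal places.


w_new = w_old - lr * gradient
= 4.6 - 0.05 * -8.6
= 4.6 - (-0.43)
= 5.0300

5.0300


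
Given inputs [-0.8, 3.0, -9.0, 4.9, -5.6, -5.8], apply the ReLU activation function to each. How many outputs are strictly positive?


ReLU(x) = max(0, x) for each element:
ReLU(-0.8) = 0
ReLU(3.0) = 3.0
ReLU(-9.0) = 0
ReLU(4.9) = 4.9
ReLU(-5.6) = 0
ReLU(-5.8) = 0
Active neurons (>0): 2

2


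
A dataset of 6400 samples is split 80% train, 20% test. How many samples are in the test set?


Train samples = 6400 * 80% = 5120
Test samples = 6400 - 5120
= 1280

1280


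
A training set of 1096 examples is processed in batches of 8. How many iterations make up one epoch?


Iterations per epoch = dataset_size / batch_size
= 1096 / 8
= 137

137


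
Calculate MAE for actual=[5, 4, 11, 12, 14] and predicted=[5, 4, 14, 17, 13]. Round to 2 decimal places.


Absolute errors: [0, 0, 3, 5, 1]
Sum of absolute errors = 9
MAE = 9 / 5 = 1.80

1.80


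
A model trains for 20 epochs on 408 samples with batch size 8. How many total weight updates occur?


Iterations per epoch = 408 / 8 = 51
Total updates = iterations_per_epoch * epochs
= 51 * 20
= 1020

1020


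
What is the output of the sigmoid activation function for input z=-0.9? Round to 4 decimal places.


sigmoid(z) = 1 / (1 + exp(-z))
exp(-(-0.9)) = exp(0.9) = 2.4596
1 + 2.4596 = 3.4596
1 / 3.4596 = 0.2891

0.2891


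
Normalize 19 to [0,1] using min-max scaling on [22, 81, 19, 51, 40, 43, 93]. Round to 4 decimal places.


Min = 19, Max = 93
Range = 93 - 19 = 74
Scaled = (x - min) / (max - min)
= (19 - 19) / 74
= 0 / 74
= 0.0000

0.0000


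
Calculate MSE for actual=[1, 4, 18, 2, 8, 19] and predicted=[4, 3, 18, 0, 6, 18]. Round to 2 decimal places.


Differences: [-3, 1, 0, 2, 2, 1]
Squared errors: [9, 1, 0, 4, 4, 1]
Sum of squared errors = 19
MSE = 19 / 6 = 3.17

3.17


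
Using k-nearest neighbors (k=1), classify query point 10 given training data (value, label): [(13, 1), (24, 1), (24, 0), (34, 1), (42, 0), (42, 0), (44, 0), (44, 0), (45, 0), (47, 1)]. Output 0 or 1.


Distances from query 10:
Point 13 (class 1): distance = 3
K=1 nearest neighbors: classes = [1]
Votes for class 1: 1 / 1
Majority vote => class 1

1


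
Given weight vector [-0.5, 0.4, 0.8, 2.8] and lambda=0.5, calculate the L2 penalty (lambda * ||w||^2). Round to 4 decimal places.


Squaring each weight:
(-0.5)^2 = 0.25
0.4^2 = 0.16
0.8^2 = 0.64
2.8^2 = 7.84
Sum of squares = 8.89
Penalty = 0.5 * 8.89 = 4.4450

4.4450


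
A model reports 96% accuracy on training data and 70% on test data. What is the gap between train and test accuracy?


Gap = train_accuracy - test_accuracy
= 96 - 70
= 26%
This large gap strongly indicates overfitting.

26


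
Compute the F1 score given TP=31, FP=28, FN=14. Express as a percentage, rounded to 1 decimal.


Precision = TP / (TP + FP) = 31 / 59 = 0.5254
Recall = TP / (TP + FN) = 31 / 45 = 0.6889
F1 = 2 * P * R / (P + R)
= 2 * 0.5254 * 0.6889 / (0.5254 + 0.6889)
= 0.7239 / 1.2143
= 0.5962
As percentage: 59.6%

59.6


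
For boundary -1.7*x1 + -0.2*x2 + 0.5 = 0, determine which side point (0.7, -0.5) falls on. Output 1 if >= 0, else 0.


Compute -1.7 * 0.7 + -0.2 * -0.5 + 0.5
= -1.19 + 0.1 + 0.5
= -0.59
Since -0.59 < 0, the point is on the negative side.

0


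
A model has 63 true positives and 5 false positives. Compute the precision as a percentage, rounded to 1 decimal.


Precision = TP / (TP + FP) * 100
= 63 / (63 + 5)
= 63 / 68
= 0.9265
= 92.6%

92.6


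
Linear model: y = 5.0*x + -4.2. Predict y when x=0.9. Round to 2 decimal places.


y = 5.0 * 0.9 + (-4.2)
= 4.5 + (-4.2)
= 0.30

0.30


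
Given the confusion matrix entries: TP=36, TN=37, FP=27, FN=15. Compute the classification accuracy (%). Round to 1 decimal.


Accuracy = (TP + TN) / (TP + TN + FP + FN) * 100
= (36 + 37) / (36 + 37 + 27 + 15)
= 73 / 115
= 0.6348
= 63.5%

63.5


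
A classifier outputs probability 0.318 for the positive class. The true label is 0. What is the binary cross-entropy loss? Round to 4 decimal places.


For y=0: Loss = -log(1-p)
= -log(1 - 0.318)
= -log(0.682)
= -(-0.3827)
= 0.3827

0.3827


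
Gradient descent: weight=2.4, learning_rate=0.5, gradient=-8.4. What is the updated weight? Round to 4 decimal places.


w_new = w_old - lr * gradient
= 2.4 - 0.5 * -8.4
= 2.4 - (-4.2)
= 6.6000

6.6000


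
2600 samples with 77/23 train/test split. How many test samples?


Train samples = 2600 * 77% = 2002
Test samples = 2600 - 2002
= 598

598


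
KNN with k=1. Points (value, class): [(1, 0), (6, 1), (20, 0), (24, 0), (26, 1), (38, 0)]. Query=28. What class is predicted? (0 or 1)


Distances from query 28:
Point 26 (class 1): distance = 2
K=1 nearest neighbors: classes = [1]
Votes for class 1: 1 / 1
Majority vote => class 1

1


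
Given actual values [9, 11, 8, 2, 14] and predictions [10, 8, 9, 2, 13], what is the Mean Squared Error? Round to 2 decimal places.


Differences: [-1, 3, -1, 0, 1]
Squared errors: [1, 9, 1, 0, 1]
Sum of squared errors = 12
MSE = 12 / 5 = 2.40

2.40


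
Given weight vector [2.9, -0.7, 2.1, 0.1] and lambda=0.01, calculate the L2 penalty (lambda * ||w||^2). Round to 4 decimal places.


Squaring each weight:
2.9^2 = 8.41
(-0.7)^2 = 0.49
2.1^2 = 4.41
0.1^2 = 0.01
Sum of squares = 13.32
Penalty = 0.01 * 13.32 = 0.1332

0.1332


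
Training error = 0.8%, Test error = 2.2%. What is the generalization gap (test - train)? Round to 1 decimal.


Generalization gap = test_error - train_error
= 2.2 - 0.8
= 1.4%
A small gap suggests good generalization.

1.4


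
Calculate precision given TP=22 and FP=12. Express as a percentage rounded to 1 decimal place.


Precision = TP / (TP + FP) * 100
= 22 / (22 + 12)
= 22 / 34
= 0.6471
= 64.7%

64.7


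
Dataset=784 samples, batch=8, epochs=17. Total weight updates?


Iterations per epoch = 784 / 8 = 98
Total updates = iterations_per_epoch * epochs
= 98 * 17
= 1666

1666


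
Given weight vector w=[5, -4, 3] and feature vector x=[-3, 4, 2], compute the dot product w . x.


Element-wise products:
5 * -3 = -15
-4 * 4 = -16
3 * 2 = 6
Sum = -15 + -16 + 6
= -25

-25


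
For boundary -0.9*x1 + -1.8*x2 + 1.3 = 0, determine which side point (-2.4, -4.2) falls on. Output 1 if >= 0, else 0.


Compute -0.9 * -2.4 + -1.8 * -4.2 + 1.3
= 2.16 + 7.56 + 1.3
= 11.02
Since 11.02 >= 0, the point is on the positive side.

1


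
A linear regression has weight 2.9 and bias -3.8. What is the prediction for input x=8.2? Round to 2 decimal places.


y = 2.9 * 8.2 + (-3.8)
= 23.78 + (-3.8)
= 19.98

19.98


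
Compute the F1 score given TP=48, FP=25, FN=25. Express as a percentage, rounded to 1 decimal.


Precision = TP / (TP + FP) = 48 / 73 = 0.6575
Recall = TP / (TP + FN) = 48 / 73 = 0.6575
F1 = 2 * P * R / (P + R)
= 2 * 0.6575 * 0.6575 / (0.6575 + 0.6575)
= 0.8647 / 1.3151
= 0.6575
As percentage: 65.8%

65.8


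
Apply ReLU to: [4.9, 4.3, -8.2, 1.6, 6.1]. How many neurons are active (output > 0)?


ReLU(x) = max(0, x) for each element:
ReLU(4.9) = 4.9
ReLU(4.3) = 4.3
ReLU(-8.2) = 0
ReLU(1.6) = 1.6
ReLU(6.1) = 6.1
Active neurons (>0): 4

4


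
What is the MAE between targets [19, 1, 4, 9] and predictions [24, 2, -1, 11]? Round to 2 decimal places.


Absolute errors: [5, 1, 5, 2]
Sum of absolute errors = 13
MAE = 13 / 4 = 3.25

3.25


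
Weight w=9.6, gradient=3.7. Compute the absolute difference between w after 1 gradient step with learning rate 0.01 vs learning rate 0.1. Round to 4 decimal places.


With lr=0.01: w_new = 9.6 - 0.01 * 3.7 = 9.563
With lr=0.1: w_new = 9.6 - 0.1 * 3.7 = 9.23
Absolute difference = |9.563 - 9.23|
= 0.3330

0.3330


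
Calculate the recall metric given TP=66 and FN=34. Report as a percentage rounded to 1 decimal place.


Recall = TP / (TP + FN) * 100
= 66 / (66 + 34)
= 66 / 100
= 0.66
= 66.0%

66.0


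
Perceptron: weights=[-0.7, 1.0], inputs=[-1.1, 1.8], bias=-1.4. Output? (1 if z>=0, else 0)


z = w . x + b
= -0.7*-1.1 + 1.0*1.8 + -1.4
= 0.77 + 1.8 + -1.4
= 2.57 + -1.4
= 1.17
Since z = 1.17 >= 0, output = 1

1


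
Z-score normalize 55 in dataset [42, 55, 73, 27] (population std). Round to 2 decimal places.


Mean = (42 + 55 + 73 + 27) / 4 = 49.25
Variance = sum((x_i - mean)^2) / n = 286.1875
Std = sqrt(286.1875) = 16.9171
Z = (x - mean) / std
= (55 - 49.25) / 16.9171
= 5.75 / 16.9171
= 0.34

0.34


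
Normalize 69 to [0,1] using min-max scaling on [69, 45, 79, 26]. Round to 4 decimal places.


Min = 26, Max = 79
Range = 79 - 26 = 53
Scaled = (x - min) / (max - min)
= (69 - 26) / 53
= 43 / 53
= 0.8113

0.8113


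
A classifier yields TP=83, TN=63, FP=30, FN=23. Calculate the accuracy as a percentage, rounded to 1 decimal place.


Accuracy = (TP + TN) / (TP + TN + FP + FN) * 100
= (83 + 63) / (83 + 63 + 30 + 23)
= 146 / 199
= 0.7337
= 73.4%

73.4


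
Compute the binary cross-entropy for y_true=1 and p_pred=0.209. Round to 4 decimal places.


For y=1: Loss = -log(p)
= -log(0.209)
= -(-1.5654)
= 1.5654

1.5654


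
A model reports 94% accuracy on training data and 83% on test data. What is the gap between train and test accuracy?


Gap = train_accuracy - test_accuracy
= 94 - 83
= 11%
This gap suggests the model is overfitting.

11


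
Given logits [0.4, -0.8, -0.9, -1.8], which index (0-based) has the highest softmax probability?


Softmax is a monotonic transformation, so it preserves the argmax.
We need to find the index of the maximum logit.
Index 0: 0.4
Index 1: -0.8
Index 2: -0.9
Index 3: -1.8
Maximum logit = 0.4 at index 0

0


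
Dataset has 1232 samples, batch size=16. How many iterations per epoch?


Iterations per epoch = dataset_size / batch_size
= 1232 / 16
= 77

77


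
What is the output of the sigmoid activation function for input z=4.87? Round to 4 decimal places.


sigmoid(z) = 1 / (1 + exp(-z))
exp(-(4.87)) = exp(-4.87) = 0.0077
1 + 0.0077 = 1.0077
1 / 1.0077 = 0.9924

0.9924


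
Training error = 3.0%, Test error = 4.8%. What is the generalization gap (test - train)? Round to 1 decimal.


Generalization gap = test_error - train_error
= 4.8 - 3.0
= 1.8%
A small gap suggests good generalization.

1.8


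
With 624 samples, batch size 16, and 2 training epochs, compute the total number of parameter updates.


Iterations per epoch = 624 / 16 = 39
Total updates = iterations_per_epoch * epochs
= 39 * 2
= 78

78


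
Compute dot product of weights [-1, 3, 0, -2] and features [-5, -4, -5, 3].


Element-wise products:
-1 * -5 = 5
3 * -4 = -12
0 * -5 = 0
-2 * 3 = -6
Sum = 5 + -12 + 0 + -6
= -13

-13


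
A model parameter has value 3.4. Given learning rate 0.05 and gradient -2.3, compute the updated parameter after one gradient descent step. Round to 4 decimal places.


w_new = w_old - lr * gradient
= 3.4 - 0.05 * -2.3
= 3.4 - (-0.115)
= 3.5150

3.5150


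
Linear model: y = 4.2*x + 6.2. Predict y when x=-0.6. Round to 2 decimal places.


y = 4.2 * -0.6 + (6.2)
= -2.52 + (6.2)
= 3.68

3.68


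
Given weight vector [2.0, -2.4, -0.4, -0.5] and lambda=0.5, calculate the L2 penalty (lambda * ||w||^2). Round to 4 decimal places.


Squaring each weight:
2.0^2 = 4.0
(-2.4)^2 = 5.76
(-0.4)^2 = 0.16
(-0.5)^2 = 0.25
Sum of squares = 10.17
Penalty = 0.5 * 10.17 = 5.0850

5.0850


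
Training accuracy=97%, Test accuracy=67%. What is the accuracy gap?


Gap = train_accuracy - test_accuracy
= 97 - 67
= 30%
This large gap strongly indicates overfitting.

30


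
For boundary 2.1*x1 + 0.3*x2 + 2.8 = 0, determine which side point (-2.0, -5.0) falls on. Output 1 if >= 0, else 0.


Compute 2.1 * -2.0 + 0.3 * -5.0 + 2.8
= -4.2 + -1.5 + 2.8
= -2.9
Since -2.9 < 0, the point is on the negative side.

0


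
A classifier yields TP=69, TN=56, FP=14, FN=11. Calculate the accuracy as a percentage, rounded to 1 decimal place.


Accuracy = (TP + TN) / (TP + TN + FP + FN) * 100
= (69 + 56) / (69 + 56 + 14 + 11)
= 125 / 150
= 0.8333
= 83.3%

83.3


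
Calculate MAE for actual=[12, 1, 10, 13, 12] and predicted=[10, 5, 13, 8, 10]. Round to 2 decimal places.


Absolute errors: [2, 4, 3, 5, 2]
Sum of absolute errors = 16
MAE = 16 / 5 = 3.20

3.20


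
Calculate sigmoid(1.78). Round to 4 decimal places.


sigmoid(z) = 1 / (1 + exp(-z))
exp(-(1.78)) = exp(-1.78) = 0.1686
1 + 0.1686 = 1.1686
1 / 1.1686 = 0.8557

0.8557


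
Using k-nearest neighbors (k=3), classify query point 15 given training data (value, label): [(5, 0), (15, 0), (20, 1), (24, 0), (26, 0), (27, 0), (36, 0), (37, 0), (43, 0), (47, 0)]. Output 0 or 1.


Distances from query 15:
Point 15 (class 0): distance = 0
Point 20 (class 1): distance = 5
Point 24 (class 0): distance = 9
K=3 nearest neighbors: classes = [0, 1, 0]
Votes for class 1: 1 / 3
Majority vote => class 0

0


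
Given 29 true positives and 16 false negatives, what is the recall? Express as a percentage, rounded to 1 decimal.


Recall = TP / (TP + FN) * 100
= 29 / (29 + 16)
= 29 / 45
= 0.6444
= 64.4%

64.4


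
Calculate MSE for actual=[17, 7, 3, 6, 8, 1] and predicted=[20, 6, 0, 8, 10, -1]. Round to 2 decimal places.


Differences: [-3, 1, 3, -2, -2, 2]
Squared errors: [9, 1, 9, 4, 4, 4]
Sum of squared errors = 31
MSE = 31 / 6 = 5.17

5.17


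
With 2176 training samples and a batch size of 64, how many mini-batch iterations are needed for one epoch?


Iterations per epoch = dataset_size / batch_size
= 2176 / 64
= 34

34


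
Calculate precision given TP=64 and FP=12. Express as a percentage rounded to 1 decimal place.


Precision = TP / (TP + FP) * 100
= 64 / (64 + 12)
= 64 / 76
= 0.8421
= 84.2%

84.2


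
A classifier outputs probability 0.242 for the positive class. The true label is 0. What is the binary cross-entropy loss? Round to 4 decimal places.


For y=0: Loss = -log(1-p)
= -log(1 - 0.242)
= -log(0.758)
= -(-0.2771)
= 0.2771

0.2771


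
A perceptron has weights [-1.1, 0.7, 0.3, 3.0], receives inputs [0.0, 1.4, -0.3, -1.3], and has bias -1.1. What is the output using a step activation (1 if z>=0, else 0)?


z = w . x + b
= -1.1*0.0 + 0.7*1.4 + 0.3*-0.3 + 3.0*-1.3 + -1.1
= -0.0 + 0.98 + -0.09 + -3.9 + -1.1
= -3.01 + -1.1
= -4.11
Since z = -4.11 < 0, output = 0

0


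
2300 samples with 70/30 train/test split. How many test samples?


Train samples = 2300 * 70% = 1610
Test samples = 2300 - 1610
= 690

690


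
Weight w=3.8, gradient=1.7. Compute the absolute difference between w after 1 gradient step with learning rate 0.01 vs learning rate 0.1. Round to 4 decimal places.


With lr=0.01: w_new = 3.8 - 0.01 * 1.7 = 3.783
With lr=0.1: w_new = 3.8 - 0.1 * 1.7 = 3.63
Absolute difference = |3.783 - 3.63|
= 0.1530

0.1530


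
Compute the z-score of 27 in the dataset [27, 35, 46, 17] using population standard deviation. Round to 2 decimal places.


Mean = (27 + 35 + 46 + 17) / 4 = 31.25
Variance = sum((x_i - mean)^2) / n = 113.1875
Std = sqrt(113.1875) = 10.639
Z = (x - mean) / std
= (27 - 31.25) / 10.639
= -4.25 / 10.639
= -0.40

-0.40


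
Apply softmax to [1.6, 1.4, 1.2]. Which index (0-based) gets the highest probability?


Softmax is a monotonic transformation, so it preserves the argmax.
We need to find the index of the maximum logit.
Index 0: 1.6
Index 1: 1.4
Index 2: 1.2
Maximum logit = 1.6 at index 0

0


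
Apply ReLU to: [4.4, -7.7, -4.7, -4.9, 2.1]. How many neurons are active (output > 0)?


ReLU(x) = max(0, x) for each element:
ReLU(4.4) = 4.4
ReLU(-7.7) = 0
ReLU(-4.7) = 0
ReLU(-4.9) = 0
ReLU(2.1) = 2.1
Active neurons (>0): 2

2


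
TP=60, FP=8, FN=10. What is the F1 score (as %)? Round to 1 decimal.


Precision = TP / (TP + FP) = 60 / 68 = 0.8824
Recall = TP / (TP + FN) = 60 / 70 = 0.8571
F1 = 2 * P * R / (P + R)
= 2 * 0.8824 * 0.8571 / (0.8824 + 0.8571)
= 1.5126 / 1.7395
= 0.8696
As percentage: 87.0%

87.0


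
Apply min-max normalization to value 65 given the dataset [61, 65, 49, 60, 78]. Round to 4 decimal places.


Min = 49, Max = 78
Range = 78 - 49 = 29
Scaled = (x - min) / (max - min)
= (65 - 49) / 29
= 16 / 29
= 0.5517

0.5517


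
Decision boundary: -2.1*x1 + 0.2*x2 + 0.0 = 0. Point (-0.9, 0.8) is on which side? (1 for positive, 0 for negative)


Compute -2.1 * -0.9 + 0.2 * 0.8 + 0.0
= 1.89 + 0.16 + 0.0
= 2.05
Since 2.05 >= 0, the point is on the positive side.

1


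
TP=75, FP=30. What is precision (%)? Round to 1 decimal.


Precision = TP / (TP + FP) * 100
= 75 / (75 + 30)
= 75 / 105
= 0.7143
= 71.4%

71.4


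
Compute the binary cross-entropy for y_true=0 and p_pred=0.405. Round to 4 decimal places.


For y=0: Loss = -log(1-p)
= -log(1 - 0.405)
= -log(0.595)
= -(-0.5192)
= 0.5192

0.5192


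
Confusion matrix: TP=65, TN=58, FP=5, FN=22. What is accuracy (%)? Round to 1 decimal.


Accuracy = (TP + TN) / (TP + TN + FP + FN) * 100
= (65 + 58) / (65 + 58 + 5 + 22)
= 123 / 150
= 0.82
= 82.0%

82.0


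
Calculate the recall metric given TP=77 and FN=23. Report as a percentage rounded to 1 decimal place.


Recall = TP / (TP + FN) * 100
= 77 / (77 + 23)
= 77 / 100
= 0.77
= 77.0%

77.0


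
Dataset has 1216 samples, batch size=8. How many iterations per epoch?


Iterations per epoch = dataset_size / batch_size
= 1216 / 8
= 152

152


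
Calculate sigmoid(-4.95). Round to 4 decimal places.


sigmoid(z) = 1 / (1 + exp(-z))
exp(-(-4.95)) = exp(4.95) = 141.175
1 + 141.175 = 142.175
1 / 142.175 = 0.0070

0.0070


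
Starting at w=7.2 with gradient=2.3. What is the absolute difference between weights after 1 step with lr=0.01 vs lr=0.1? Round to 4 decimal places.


With lr=0.01: w_new = 7.2 - 0.01 * 2.3 = 7.177
With lr=0.1: w_new = 7.2 - 0.1 * 2.3 = 6.97
Absolute difference = |7.177 - 6.97|
= 0.2070

0.2070


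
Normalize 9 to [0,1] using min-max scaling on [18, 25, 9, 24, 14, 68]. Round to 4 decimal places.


Min = 9, Max = 68
Range = 68 - 9 = 59
Scaled = (x - min) / (max - min)
= (9 - 9) / 59
= 0 / 59
= 0.0000

0.0000


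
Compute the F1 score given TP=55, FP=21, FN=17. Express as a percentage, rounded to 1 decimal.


Precision = TP / (TP + FP) = 55 / 76 = 0.7237
Recall = TP / (TP + FN) = 55 / 72 = 0.7639
F1 = 2 * P * R / (P + R)
= 2 * 0.7237 * 0.7639 / (0.7237 + 0.7639)
= 1.1056 / 1.4876
= 0.7432
As percentage: 74.3%

74.3


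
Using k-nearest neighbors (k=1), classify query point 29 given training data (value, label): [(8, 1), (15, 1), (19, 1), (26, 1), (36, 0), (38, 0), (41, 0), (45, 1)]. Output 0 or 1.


Distances from query 29:
Point 26 (class 1): distance = 3
K=1 nearest neighbors: classes = [1]
Votes for class 1: 1 / 1
Majority vote => class 1

1


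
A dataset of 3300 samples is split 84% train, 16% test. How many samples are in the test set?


Train samples = 3300 * 84% = 2772
Test samples = 3300 - 2772
= 528

528


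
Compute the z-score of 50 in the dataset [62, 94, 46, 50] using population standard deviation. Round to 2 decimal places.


Mean = (62 + 94 + 46 + 50) / 4 = 63.0
Variance = sum((x_i - mean)^2) / n = 355.0
Std = sqrt(355.0) = 18.8414
Z = (x - mean) / std
= (50 - 63.0) / 18.8414
= -13.0 / 18.8414
= -0.69

-0.69


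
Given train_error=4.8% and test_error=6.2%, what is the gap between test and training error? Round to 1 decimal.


Generalization gap = test_error - train_error
= 6.2 - 4.8
= 1.4%
A small gap suggests good generalization.

1.4


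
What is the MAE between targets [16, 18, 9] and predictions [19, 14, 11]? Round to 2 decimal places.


Absolute errors: [3, 4, 2]
Sum of absolute errors = 9
MAE = 9 / 3 = 3.00

3.00


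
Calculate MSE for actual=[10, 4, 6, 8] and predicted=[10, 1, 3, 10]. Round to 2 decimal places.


Differences: [0, 3, 3, -2]
Squared errors: [0, 9, 9, 4]
Sum of squared errors = 22
MSE = 22 / 4 = 5.50

5.50


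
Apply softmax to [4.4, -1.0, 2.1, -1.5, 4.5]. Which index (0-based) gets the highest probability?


Softmax is a monotonic transformation, so it preserves the argmax.
We need to find the index of the maximum logit.
Index 0: 4.4
Index 1: -1.0
Index 2: 2.1
Index 3: -1.5
Index 4: 4.5
Maximum logit = 4.5 at index 4

4


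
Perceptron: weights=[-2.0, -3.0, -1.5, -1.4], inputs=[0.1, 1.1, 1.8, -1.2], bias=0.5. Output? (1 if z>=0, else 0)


z = w . x + b
= -2.0*0.1 + -3.0*1.1 + -1.5*1.8 + -1.4*-1.2 + 0.5
= -0.2 + -3.3 + -2.7 + 1.68 + 0.5
= -4.52 + 0.5
= -4.02
Since z = -4.02 < 0, output = 0

0


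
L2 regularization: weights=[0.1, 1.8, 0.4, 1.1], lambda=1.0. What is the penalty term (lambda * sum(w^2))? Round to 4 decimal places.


Squaring each weight:
0.1^2 = 0.01
1.8^2 = 3.24
0.4^2 = 0.16
1.1^2 = 1.21
Sum of squares = 4.62
Penalty = 1.0 * 4.62 = 4.6200

4.6200


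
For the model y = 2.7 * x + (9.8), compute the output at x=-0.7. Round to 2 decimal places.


y = 2.7 * -0.7 + (9.8)
= -1.89 + (9.8)
= 7.91

7.91


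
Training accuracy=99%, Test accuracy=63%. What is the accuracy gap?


Gap = train_accuracy - test_accuracy
= 99 - 63
= 36%
This large gap strongly indicates overfitting.

36


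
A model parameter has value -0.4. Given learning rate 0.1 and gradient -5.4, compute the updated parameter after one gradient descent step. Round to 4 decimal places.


w_new = w_old - lr * gradient
= -0.4 - 0.1 * -5.4
= -0.4 - (-0.54)
= 0.1400

0.1400


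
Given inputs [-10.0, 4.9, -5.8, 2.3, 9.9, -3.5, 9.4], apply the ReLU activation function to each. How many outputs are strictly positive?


ReLU(x) = max(0, x) for each element:
ReLU(-10.0) = 0
ReLU(4.9) = 4.9
ReLU(-5.8) = 0
ReLU(2.3) = 2.3
ReLU(9.9) = 9.9
ReLU(-3.5) = 0
ReLU(9.4) = 9.4
Active neurons (>0): 4

4


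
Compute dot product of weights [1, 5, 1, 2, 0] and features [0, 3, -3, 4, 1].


Element-wise products:
1 * 0 = 0
5 * 3 = 15
1 * -3 = -3
2 * 4 = 8
0 * 1 = 0
Sum = 0 + 15 + -3 + 8 + 0
= 20

20


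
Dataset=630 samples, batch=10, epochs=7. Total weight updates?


Iterations per epoch = 630 / 10 = 63
Total updates = iterations_per_epoch * epochs
= 63 * 7
= 441

441


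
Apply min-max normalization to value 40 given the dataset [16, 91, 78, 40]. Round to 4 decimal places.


Min = 16, Max = 91
Range = 91 - 16 = 75
Scaled = (x - min) / (max - min)
= (40 - 16) / 75
= 24 / 75
= 0.3200

0.3200
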